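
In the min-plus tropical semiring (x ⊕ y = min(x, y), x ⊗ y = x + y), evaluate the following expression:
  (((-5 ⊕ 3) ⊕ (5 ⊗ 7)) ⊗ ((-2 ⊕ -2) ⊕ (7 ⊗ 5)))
(((-5 ⊕ 3) ⊕ (5 ⊗ 7)) ⊗ ((-2 ⊕ -2) ⊕ (7 ⊗ 5))) = -7

Expand innermost to outermost. Recall ⊕ takes the minimum of its arguments and ⊗ takes their sum. Working out the expression (((-5 ⊕ 3) ⊕ (5 ⊗ 7)) ⊗ ((-2 ⊕ -2) ⊕ (7 ⊗ 5))) gives -7.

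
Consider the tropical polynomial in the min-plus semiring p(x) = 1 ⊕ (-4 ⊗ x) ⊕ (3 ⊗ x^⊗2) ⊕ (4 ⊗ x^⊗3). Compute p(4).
p(4) = 0

A tropical monomial a ⊗ x^⊗i evaluates to a + i · x. Evaluating each term at x = 4:
  Term 0 contributes 1 + 0 · 4 = 1
  Term 1 contributes -4 + 1 · 4 = 0
  Term 2 contributes 3 + 2 · 4 = 11
  Term 3 contributes 4 + 3 · 4 = 16
p(4) = ⊕ of these = min[1, 0, 11, 16] = 0.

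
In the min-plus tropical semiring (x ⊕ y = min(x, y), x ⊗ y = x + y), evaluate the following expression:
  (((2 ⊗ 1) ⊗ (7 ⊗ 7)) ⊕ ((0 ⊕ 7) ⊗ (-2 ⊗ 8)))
(((2 ⊗ 1) ⊗ (7 ⊗ 7)) ⊕ ((0 ⊕ 7) ⊗ (-2 ⊗ 8))) = 6

Expand innermost to outermost. Recall ⊕ takes the minimum of its arguments and ⊗ takes their sum. Working out the expression (((2 ⊗ 1) ⊗ (7 ⊗ 7)) ⊕ ((0 ⊕ 7) ⊗ (-2 ⊗ 8))) gives 6.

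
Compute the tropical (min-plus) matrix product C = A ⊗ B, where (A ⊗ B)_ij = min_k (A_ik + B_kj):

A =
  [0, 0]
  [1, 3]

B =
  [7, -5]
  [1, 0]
A ⊗ B =
  [1, -5]
  [4, -4]

Apply the min-plus product entry-by-entry:
  C[0][0] = min over k of (A[0][0] + B[0][0] = 0 + 7 = 7, A[0][1] + B[1][0] = 0 + 1 = 1) = 1 (attained at k = 1)
  C[0][1] = min over k of (A[0][0] + B[0][1] = 0 + -5 = -5, A[0][1] + B[1][1] = 0 + 0 = 0) = -5 (attained at k = 0)
  C[1][0] = min over k of (A[1][0] + B[0][0] = 1 + 7 = 8, A[1][1] + B[1][0] = 3 + 1 = 4) = 4 (attained at k = 1)
  C[1][1] = min over k of (A[1][0] + B[0][1] = 1 + -5 = -4, A[1][1] + B[1][1] = 3 + 0 = 3) = -4 (attained at k = 0)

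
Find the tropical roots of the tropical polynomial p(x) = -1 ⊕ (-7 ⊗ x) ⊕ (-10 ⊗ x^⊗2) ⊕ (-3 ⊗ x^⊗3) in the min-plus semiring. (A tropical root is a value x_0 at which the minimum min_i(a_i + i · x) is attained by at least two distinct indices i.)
Roots: {-7, 3, 6}

Each tropical root is a break point of the lower envelope of the lines y = a_i + i · x (there are 4 lines, with slopes 0, 1, ..., 3). Only the lines that attain the minimum somewhere contribute to roots; other lines are dominated. Here the surviving (envelope) indices are i = 3, i = 2, i = 1, i = 0.
Intersections between consecutive envelope lines give the roots: for adjacent envelope indices i < j the intersection is x = (a_i − a_j) / (j − i). Reading off the sorted break points: {-7, 3, 6}.
Verification: at each break x_0, at least two indices attain the minimum of min_i(a_i + i · x_0).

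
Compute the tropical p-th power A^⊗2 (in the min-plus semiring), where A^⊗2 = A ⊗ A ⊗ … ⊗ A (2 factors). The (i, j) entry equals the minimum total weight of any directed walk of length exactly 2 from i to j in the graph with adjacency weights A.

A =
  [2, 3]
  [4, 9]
A^⊗2 =
  [4, 5]
  [6, 7]

Each entry (A^⊗2)_ij equals the minimum over all length-2 walks i = v_0 → v_1 → … → v_2 = j of Σ_t A[v_t][v_{t+1}]. For example, for (i, j) = (0, 1) we minimise over 2 possible intermediate vertex sequences; the minimum is 5, attained along the walk 0 → 0 → 1.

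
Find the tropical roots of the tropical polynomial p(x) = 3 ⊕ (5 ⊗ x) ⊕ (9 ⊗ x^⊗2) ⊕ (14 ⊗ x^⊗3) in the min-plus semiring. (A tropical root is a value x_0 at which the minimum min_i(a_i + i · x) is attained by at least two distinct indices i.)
Roots: {-5, -4, -2}

Each tropical root is a break point of the lower envelope of the lines y = a_i + i · x (there are 4 lines, with slopes 0, 1, ..., 3). Only the lines that attain the minimum somewhere contribute to roots; other lines are dominated. Here the surviving (envelope) indices are i = 3, i = 2, i = 1, i = 0.
Intersections between consecutive envelope lines give the roots: for adjacent envelope indices i < j the intersection is x = (a_i − a_j) / (j − i). Reading off the sorted break points: {-5, -4, -2}.
Verification: at each break x_0, at least two indices attain the minimum of min_i(a_i + i · x_0).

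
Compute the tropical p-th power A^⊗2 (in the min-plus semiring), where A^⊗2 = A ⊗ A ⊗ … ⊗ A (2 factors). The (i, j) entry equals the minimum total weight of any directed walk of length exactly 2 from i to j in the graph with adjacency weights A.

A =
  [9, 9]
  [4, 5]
A^⊗2 =
  [13, 14]
  [9, 10]

Each entry (A^⊗2)_ij equals the minimum over all length-2 walks i = v_0 → v_1 → … → v_2 = j of Σ_t A[v_t][v_{t+1}]. For example, for (i, j) = (0, 1) we minimise over 2 possible intermediate vertex sequences; the minimum is 14, attained along the walk 0 → 1 → 1.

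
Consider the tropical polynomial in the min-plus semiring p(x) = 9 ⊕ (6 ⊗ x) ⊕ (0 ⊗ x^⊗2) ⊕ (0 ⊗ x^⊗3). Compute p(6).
p(6) = 9

A tropical monomial a ⊗ x^⊗i evaluates to a + i · x. Evaluating each term at x = 6:
  Term 0 contributes 9 + 0 · 6 = 9
  Term 1 contributes 6 + 1 · 6 = 12
  Term 2 contributes 0 + 2 · 6 = 12
  Term 3 contributes 0 + 3 · 6 = 18
p(6) = ⊕ of these = min[9, 12, 12, 18] = 9.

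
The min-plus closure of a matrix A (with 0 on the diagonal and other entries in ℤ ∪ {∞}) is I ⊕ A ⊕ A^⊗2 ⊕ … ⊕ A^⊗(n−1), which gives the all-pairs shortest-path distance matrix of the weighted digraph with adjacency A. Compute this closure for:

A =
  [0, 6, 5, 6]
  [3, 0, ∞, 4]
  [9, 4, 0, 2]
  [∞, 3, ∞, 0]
Closure =
  [0, 6, 5, 6]
  [3, 0, 8, 4]
  [7, 4, 0, 2]
  [6, 3, 11, 0]

This is the Floyd-Warshall all-pairs shortest-path computation. For each intermediate vertex k = 0, 1, …, 3, update dist[i][j] ← min(dist[i][j], dist[i][k] + dist[k][j]). The final matrix gives, for each (i, j), the minimum total weight of any directed path from i to j (possibly empty when i = j).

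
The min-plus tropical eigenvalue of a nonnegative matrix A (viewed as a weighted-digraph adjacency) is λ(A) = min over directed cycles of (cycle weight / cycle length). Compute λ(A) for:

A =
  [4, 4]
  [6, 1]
λ(A) = 1

Enumerate directed cycles and compute their means (weight / length). Sample:
  cycle 0 → 0: weight = 4, length = 1, mean = 4/1 ≈ 4.000
  cycle 1 → 1: weight = 1, length = 1, mean = 1/1 ≈ 1.000
  cycle 0 → 1 → 0: weight = 10, length = 2, mean = 10/2 ≈ 5.000
  cycle 1 → 0 → 1: weight = 10, length = 2, mean = 10/2 ≈ 5.000
Minimum mean = 1.000, attained e.g. along the cycle 1 → 1 with weight 1 and length 1. So λ(A) = 1/1 = 1.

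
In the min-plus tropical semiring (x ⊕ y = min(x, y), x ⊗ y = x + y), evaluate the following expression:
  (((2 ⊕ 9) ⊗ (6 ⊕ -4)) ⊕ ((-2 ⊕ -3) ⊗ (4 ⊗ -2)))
(((2 ⊕ 9) ⊗ (6 ⊕ -4)) ⊕ ((-2 ⊕ -3) ⊗ (4 ⊗ -2))) = -2

Expand innermost to outermost. Recall ⊕ takes the minimum of its arguments and ⊗ takes their sum. Working out the expression (((2 ⊕ 9) ⊗ (6 ⊕ -4)) ⊕ ((-2 ⊕ -3) ⊗ (4 ⊗ -2))) gives -2.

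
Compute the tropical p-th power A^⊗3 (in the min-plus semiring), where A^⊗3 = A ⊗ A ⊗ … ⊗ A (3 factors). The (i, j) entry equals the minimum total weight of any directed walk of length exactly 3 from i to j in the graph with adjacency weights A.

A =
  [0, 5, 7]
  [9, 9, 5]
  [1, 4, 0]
A^⊗3 =
  [0, 5, 7]
  [6, 9, 5]
  [1, 4, 0]

Each entry (A^⊗3)_ij equals the minimum over all length-3 walks i = v_0 → v_1 → … → v_3 = j of Σ_t A[v_t][v_{t+1}]. For example, for (i, j) = (0, 2) we minimise over 9 possible intermediate vertex sequences; the minimum is 7, attained along the walk 0 → 0 → 0 → 2.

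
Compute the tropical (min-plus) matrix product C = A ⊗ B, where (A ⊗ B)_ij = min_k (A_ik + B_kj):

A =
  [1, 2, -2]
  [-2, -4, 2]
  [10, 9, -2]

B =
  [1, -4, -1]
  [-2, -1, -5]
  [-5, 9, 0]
A ⊗ B =
  [-7, -3, -3]
  [-6, -6, -9]
  [-7, 6, -2]

Apply the min-plus product entry-by-entry:
  C[0][0] = min over k of (A[0][0] + B[0][0] = 1 + 1 = 2, A[0][1] + B[1][0] = 2 + -2 = 0, A[0][2] + B[2][0] = -2 + -5 = -7) = -7 (attained at k = 2)
  C[0][1] = min over k of (A[0][0] + B[0][1] = 1 + -4 = -3, A[0][1] + B[1][1] = 2 + -1 = 1, A[0][2] + B[2][1] = -2 + 9 = 7) = -3 (attained at k = 0)
  C[0][2] = min over k of (A[0][0] + B[0][2] = 1 + -1 = 0, A[0][1] + B[1][2] = 2 + -5 = -3, A[0][2] + B[2][2] = -2 + 0 = -2) = -3 (attained at k = 1)
  C[1][0] = min over k of (A[1][0] + B[0][0] = -2 + 1 = -1, A[1][1] + B[1][0] = -4 + -2 = -6, A[1][2] + B[2][0] = 2 + -5 = -3) = -6 (attained at k = 1)
  C[1][1] = min over k of (A[1][0] + B[0][1] = -2 + -4 = -6, A[1][1] + B[1][1] = -4 + -1 = -5, A[1][2] + B[2][1] = 2 + 9 = 11) = -6 (attained at k = 0)
  C[1][2] = min over k of (A[1][0] + B[0][2] = -2 + -1 = -3, A[1][1] + B[1][2] = -4 + -5 = -9, A[1][2] + B[2][2] = 2 + 0 = 2) = -9 (attained at k = 1)
  C[2][0] = min over k of (A[2][0] + B[0][0] = 10 + 1 = 11, A[2][1] + B[1][0] = 9 + -2 = 7, A[2][2] + B[2][0] = -2 + -5 = -7) = -7 (attained at k = 2)
  C[2][1] = min over k of (A[2][0] + B[0][1] = 10 + -4 = 6, A[2][1] + B[1][1] = 9 + -1 = 8, A[2][2] + B[2][1] = -2 + 9 = 7) = 6 (attained at k = 0)
  C[2][2] = min over k of (A[2][0] + B[0][2] = 10 + -1 = 9, A[2][1] + B[1][2] = 9 + -5 = 4, A[2][2] + B[2][2] = -2 + 0 = -2) = -2 (attained at k = 2)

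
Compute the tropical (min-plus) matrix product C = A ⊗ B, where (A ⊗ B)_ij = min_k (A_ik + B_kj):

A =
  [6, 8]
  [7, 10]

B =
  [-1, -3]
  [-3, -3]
A ⊗ B =
  [5, 3]
  [6, 4]

Apply the min-plus product entry-by-entry:
  C[0][0] = min over k of (A[0][0] + B[0][0] = 6 + -1 = 5, A[0][1] + B[1][0] = 8 + -3 = 5) = 5 (attained at k = 0)
  C[0][1] = min over k of (A[0][0] + B[0][1] = 6 + -3 = 3, A[0][1] + B[1][1] = 8 + -3 = 5) = 3 (attained at k = 0)
  C[1][0] = min over k of (A[1][0] + B[0][0] = 7 + -1 = 6, A[1][1] + B[1][0] = 10 + -3 = 7) = 6 (attained at k = 0)
  C[1][1] = min over k of (A[1][0] + B[0][1] = 7 + -3 = 4, A[1][1] + B[1][1] = 10 + -3 = 7) = 4 (attained at k = 0)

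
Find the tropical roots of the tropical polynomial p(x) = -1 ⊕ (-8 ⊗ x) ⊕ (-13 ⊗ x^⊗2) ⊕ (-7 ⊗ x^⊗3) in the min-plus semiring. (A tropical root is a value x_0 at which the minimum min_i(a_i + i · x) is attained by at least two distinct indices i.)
Roots: {-6, 5, 7}

Each tropical root is a break point of the lower envelope of the lines y = a_i + i · x (there are 4 lines, with slopes 0, 1, ..., 3). Only the lines that attain the minimum somewhere contribute to roots; other lines are dominated. Here the surviving (envelope) indices are i = 3, i = 2, i = 1, i = 0.
Intersections between consecutive envelope lines give the roots: for adjacent envelope indices i < j the intersection is x = (a_i − a_j) / (j − i). Reading off the sorted break points: {-6, 5, 7}.
Verification: at each break x_0, at least two indices attain the minimum of min_i(a_i + i · x_0).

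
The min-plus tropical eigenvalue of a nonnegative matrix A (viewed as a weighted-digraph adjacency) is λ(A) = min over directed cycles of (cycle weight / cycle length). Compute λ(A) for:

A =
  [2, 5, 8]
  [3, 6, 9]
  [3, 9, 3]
λ(A) = 2

Enumerate directed cycles and compute their means (weight / length). Sample:
  cycle 0 → 0: weight = 2, length = 1, mean = 2/1 ≈ 2.000
  cycle 1 → 1: weight = 6, length = 1, mean = 6/1 ≈ 6.000
  cycle 2 → 2: weight = 3, length = 1, mean = 3/1 ≈ 3.000
  cycle 0 → 1 → 0: weight = 8, length = 2, mean = 8/2 ≈ 4.000
  cycle 0 → 2 → 0: weight = 11, length = 2, mean = 11/2 ≈ 5.500
  cycle 1 → 0 → 1: weight = 8, length = 2, mean = 8/2 ≈ 4.000
Minimum mean = 2.000, attained e.g. along the cycle 0 → 0 with weight 2 and length 1. So λ(A) = 2/1 = 2.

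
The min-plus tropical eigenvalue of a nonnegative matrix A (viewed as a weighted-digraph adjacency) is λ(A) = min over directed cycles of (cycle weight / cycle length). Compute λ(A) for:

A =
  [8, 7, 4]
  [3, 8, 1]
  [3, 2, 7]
λ(A) = 3/2

Enumerate directed cycles and compute their means (weight / length). Sample:
  cycle 0 → 0: weight = 8, length = 1, mean = 8/1 ≈ 8.000
  cycle 1 → 1: weight = 8, length = 1, mean = 8/1 ≈ 8.000
  cycle 2 → 2: weight = 7, length = 1, mean = 7/1 ≈ 7.000
  cycle 0 → 1 → 0: weight = 10, length = 2, mean = 10/2 ≈ 5.000
  cycle 0 → 2 → 0: weight = 7, length = 2, mean = 7/2 ≈ 3.500
  cycle 1 → 0 → 1: weight = 10, length = 2, mean = 10/2 ≈ 5.000
Minimum mean = 1.500, attained e.g. along the cycle 1 → 2 → 1 with weight 3 and length 2. So λ(A) = 3/2 = 3/2.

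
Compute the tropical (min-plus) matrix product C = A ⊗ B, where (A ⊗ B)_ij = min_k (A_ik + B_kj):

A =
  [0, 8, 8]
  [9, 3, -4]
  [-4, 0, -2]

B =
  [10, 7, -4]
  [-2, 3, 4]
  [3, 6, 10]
A ⊗ B =
  [6, 7, -4]
  [-1, 2, 5]
  [-2, 3, -8]

Apply the min-plus product entry-by-entry:
  C[0][0] = min over k of (A[0][0] + B[0][0] = 0 + 10 = 10, A[0][1] + B[1][0] = 8 + -2 = 6, A[0][2] + B[2][0] = 8 + 3 = 11) = 6 (attained at k = 1)
  C[0][1] = min over k of (A[0][0] + B[0][1] = 0 + 7 = 7, A[0][1] + B[1][1] = 8 + 3 = 11, A[0][2] + B[2][1] = 8 + 6 = 14) = 7 (attained at k = 0)
  C[0][2] = min over k of (A[0][0] + B[0][2] = 0 + -4 = -4, A[0][1] + B[1][2] = 8 + 4 = 12, A[0][2] + B[2][2] = 8 + 10 = 18) = -4 (attained at k = 0)
  C[1][0] = min over k of (A[1][0] + B[0][0] = 9 + 10 = 19, A[1][1] + B[1][0] = 3 + -2 = 1, A[1][2] + B[2][0] = -4 + 3 = -1) = -1 (attained at k = 2)
  C[1][1] = min over k of (A[1][0] + B[0][1] = 9 + 7 = 16, A[1][1] + B[1][1] = 3 + 3 = 6, A[1][2] + B[2][1] = -4 + 6 = 2) = 2 (attained at k = 2)
  C[1][2] = min over k of (A[1][0] + B[0][2] = 9 + -4 = 5, A[1][1] + B[1][2] = 3 + 4 = 7, A[1][2] + B[2][2] = -4 + 10 = 6) = 5 (attained at k = 0)
  C[2][0] = min over k of (A[2][0] + B[0][0] = -4 + 10 = 6, A[2][1] + B[1][0] = 0 + -2 = -2, A[2][2] + B[2][0] = -2 + 3 = 1) = -2 (attained at k = 1)
  C[2][1] = min over k of (A[2][0] + B[0][1] = -4 + 7 = 3, A[2][1] + B[1][1] = 0 + 3 = 3, A[2][2] + B[2][1] = -2 + 6 = 4) = 3 (attained at k = 0)
  C[2][2] = min over k of (A[2][0] + B[0][2] = -4 + -4 = -8, A[2][1] + B[1][2] = 0 + 4 = 4, A[2][2] + B[2][2] = -2 + 10 = 8) = -8 (attained at k = 0)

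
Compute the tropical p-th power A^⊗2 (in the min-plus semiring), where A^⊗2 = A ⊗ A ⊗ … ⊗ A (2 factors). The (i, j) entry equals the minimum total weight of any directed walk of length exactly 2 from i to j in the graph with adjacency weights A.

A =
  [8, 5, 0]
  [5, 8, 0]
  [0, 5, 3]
A^⊗2 =
  [0, 5, 3]
  [0, 5, 3]
  [3, 5, 0]

Each entry (A^⊗2)_ij equals the minimum over all length-2 walks i = v_0 → v_1 → … → v_2 = j of Σ_t A[v_t][v_{t+1}]. For example, for (i, j) = (0, 2) we minimise over 3 possible intermediate vertex sequences; the minimum is 3, attained along the walk 0 → 2 → 2.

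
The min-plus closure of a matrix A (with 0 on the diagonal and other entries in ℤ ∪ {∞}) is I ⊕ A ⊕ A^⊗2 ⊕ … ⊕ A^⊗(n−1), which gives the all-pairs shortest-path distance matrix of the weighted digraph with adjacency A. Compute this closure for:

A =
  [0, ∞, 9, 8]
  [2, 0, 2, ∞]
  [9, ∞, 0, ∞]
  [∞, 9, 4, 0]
Closure =
  [0, 17, 9, 8]
  [2, 0, 2, 10]
  [9, 26, 0, 17]
  [11, 9, 4, 0]

This is the Floyd-Warshall all-pairs shortest-path computation. For each intermediate vertex k = 0, 1, …, 3, update dist[i][j] ← min(dist[i][j], dist[i][k] + dist[k][j]). The final matrix gives, for each (i, j), the minimum total weight of any directed path from i to j (possibly empty when i = j).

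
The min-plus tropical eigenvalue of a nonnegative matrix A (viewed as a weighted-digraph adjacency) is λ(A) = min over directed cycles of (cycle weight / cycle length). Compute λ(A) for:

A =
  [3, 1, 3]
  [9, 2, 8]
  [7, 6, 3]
λ(A) = 2

Enumerate directed cycles and compute their means (weight / length). Sample:
  cycle 0 → 0: weight = 3, length = 1, mean = 3/1 ≈ 3.000
  cycle 1 → 1: weight = 2, length = 1, mean = 2/1 ≈ 2.000
  cycle 2 → 2: weight = 3, length = 1, mean = 3/1 ≈ 3.000
  cycle 0 → 1 → 0: weight = 10, length = 2, mean = 10/2 ≈ 5.000
  cycle 0 → 2 → 0: weight = 10, length = 2, mean = 10/2 ≈ 5.000
  cycle 1 → 0 → 1: weight = 10, length = 2, mean = 10/2 ≈ 5.000
Minimum mean = 2.000, attained e.g. along the cycle 1 → 1 with weight 2 and length 1. So λ(A) = 2/1 = 2.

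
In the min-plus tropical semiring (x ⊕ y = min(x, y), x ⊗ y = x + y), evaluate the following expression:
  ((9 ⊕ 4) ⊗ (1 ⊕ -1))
((9 ⊕ 4) ⊗ (1 ⊕ -1)) = 3

Expand innermost to outermost. Recall ⊕ takes the minimum of its arguments and ⊗ takes their sum. Working out the expression ((9 ⊕ 4) ⊗ (1 ⊕ -1)) gives 3.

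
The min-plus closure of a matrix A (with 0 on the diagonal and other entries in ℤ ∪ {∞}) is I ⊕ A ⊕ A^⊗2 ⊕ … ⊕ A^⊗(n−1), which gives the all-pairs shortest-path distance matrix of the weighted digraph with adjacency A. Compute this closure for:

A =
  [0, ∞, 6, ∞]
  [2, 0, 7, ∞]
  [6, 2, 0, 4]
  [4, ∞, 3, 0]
Closure =
  [0, 8, 6, 10]
  [2, 0, 7, 11]
  [4, 2, 0, 4]
  [4, 5, 3, 0]

This is the Floyd-Warshall all-pairs shortest-path computation. For each intermediate vertex k = 0, 1, …, 3, update dist[i][j] ← min(dist[i][j], dist[i][k] + dist[k][j]). The final matrix gives, for each (i, j), the minimum total weight of any directed path from i to j (possibly empty when i = j).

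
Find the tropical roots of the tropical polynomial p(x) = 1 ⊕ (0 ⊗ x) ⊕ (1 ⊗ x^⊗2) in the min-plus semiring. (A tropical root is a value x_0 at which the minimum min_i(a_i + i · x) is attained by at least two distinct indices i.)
Roots: {-1, 1}

Each tropical root is a break point of the lower envelope of the lines y = a_i + i · x (there are 3 lines, with slopes 0, 1, ..., 2). Only the lines that attain the minimum somewhere contribute to roots; other lines are dominated. Here the surviving (envelope) indices are i = 2, i = 1, i = 0.
Intersections between consecutive envelope lines give the roots: for adjacent envelope indices i < j the intersection is x = (a_i − a_j) / (j − i). Reading off the sorted break points: {-1, 1}.
Verification: at each break x_0, at least two indices attain the minimum of min_i(a_i + i · x_0).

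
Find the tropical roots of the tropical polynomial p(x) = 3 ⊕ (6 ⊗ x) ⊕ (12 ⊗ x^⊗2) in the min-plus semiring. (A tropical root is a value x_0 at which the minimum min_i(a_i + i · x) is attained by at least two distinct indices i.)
Roots: {-6, -3}

Each tropical root is a break point of the lower envelope of the lines y = a_i + i · x (there are 3 lines, with slopes 0, 1, ..., 2). Only the lines that attain the minimum somewhere contribute to roots; other lines are dominated. Here the surviving (envelope) indices are i = 2, i = 1, i = 0.
Intersections between consecutive envelope lines give the roots: for adjacent envelope indices i < j the intersection is x = (a_i − a_j) / (j − i). Reading off the sorted break points: {-6, -3}.
Verification: at each break x_0, at least two indices attain the minimum of min_i(a_i + i · x_0).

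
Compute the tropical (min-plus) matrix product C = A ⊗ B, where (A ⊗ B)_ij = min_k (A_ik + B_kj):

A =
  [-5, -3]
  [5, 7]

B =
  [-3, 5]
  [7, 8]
A ⊗ B =
  [-8, 0]
  [2, 10]

Apply the min-plus product entry-by-entry:
  C[0][0] = min over k of (A[0][0] + B[0][0] = -5 + -3 = -8, A[0][1] + B[1][0] = -3 + 7 = 4) = -8 (attained at k = 0)
  C[0][1] = min over k of (A[0][0] + B[0][1] = -5 + 5 = 0, A[0][1] + B[1][1] = -3 + 8 = 5) = 0 (attained at k = 0)
  C[1][0] = min over k of (A[1][0] + B[0][0] = 5 + -3 = 2, A[1][1] + B[1][0] = 7 + 7 = 14) = 2 (attained at k = 0)
  C[1][1] = min over k of (A[1][0] + B[0][1] = 5 + 5 = 10, A[1][1] + B[1][1] = 7 + 8 = 15) = 10 (attained at k = 0)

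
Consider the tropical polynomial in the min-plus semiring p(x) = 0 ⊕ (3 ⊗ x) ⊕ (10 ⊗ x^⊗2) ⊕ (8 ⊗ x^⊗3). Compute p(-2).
p(-2) = 0

A tropical monomial a ⊗ x^⊗i evaluates to a + i · x. Evaluating each term at x = -2:
  Term 0 contributes 0 + 0 · -2 = 0
  Term 1 contributes 3 + 1 · -2 = 1
  Term 2 contributes 10 + 2 · -2 = 6
  Term 3 contributes 8 + 3 · -2 = 2
p(-2) = ⊕ of these = min[0, 1, 6, 2] = 0.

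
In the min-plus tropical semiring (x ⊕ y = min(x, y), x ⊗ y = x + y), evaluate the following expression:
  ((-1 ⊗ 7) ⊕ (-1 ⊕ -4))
((-1 ⊗ 7) ⊕ (-1 ⊕ -4)) = -4

Expand innermost to outermost. Recall ⊕ takes the minimum of its arguments and ⊗ takes their sum. Working out the expression ((-1 ⊗ 7) ⊕ (-1 ⊕ -4)) gives -4.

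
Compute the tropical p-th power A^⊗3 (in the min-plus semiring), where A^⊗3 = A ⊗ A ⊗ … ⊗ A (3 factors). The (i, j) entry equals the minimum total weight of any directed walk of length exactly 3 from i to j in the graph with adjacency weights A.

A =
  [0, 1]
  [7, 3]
A^⊗3 =
  [0, 1]
  [7, 8]

Each entry (A^⊗3)_ij equals the minimum over all length-3 walks i = v_0 → v_1 → … → v_3 = j of Σ_t A[v_t][v_{t+1}]. For example, for (i, j) = (0, 1) we minimise over 4 possible intermediate vertex sequences; the minimum is 1, attained along the walk 0 → 0 → 0 → 1.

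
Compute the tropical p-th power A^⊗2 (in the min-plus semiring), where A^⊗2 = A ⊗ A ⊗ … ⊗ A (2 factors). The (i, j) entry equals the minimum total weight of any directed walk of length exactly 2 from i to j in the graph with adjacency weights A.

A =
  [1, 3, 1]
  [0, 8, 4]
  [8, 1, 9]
A^⊗2 =
  [2, 2, 2]
  [1, 3, 1]
  [1, 9, 5]

Each entry (A^⊗2)_ij equals the minimum over all length-2 walks i = v_0 → v_1 → … → v_2 = j of Σ_t A[v_t][v_{t+1}]. For example, for (i, j) = (0, 2) we minimise over 3 possible intermediate vertex sequences; the minimum is 2, attained along the walk 0 → 0 → 2.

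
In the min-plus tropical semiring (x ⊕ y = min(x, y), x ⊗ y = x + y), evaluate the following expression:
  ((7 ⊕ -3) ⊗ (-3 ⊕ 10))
((7 ⊕ -3) ⊗ (-3 ⊕ 10)) = -6

Expand innermost to outermost. Recall ⊕ takes the minimum of its arguments and ⊗ takes their sum. Working out the expression ((7 ⊕ -3) ⊗ (-3 ⊕ 10)) gives -6.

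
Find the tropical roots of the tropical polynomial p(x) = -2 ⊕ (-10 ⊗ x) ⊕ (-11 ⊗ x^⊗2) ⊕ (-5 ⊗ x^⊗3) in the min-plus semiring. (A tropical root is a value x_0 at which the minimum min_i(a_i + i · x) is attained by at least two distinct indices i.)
Roots: {-6, 1, 8}

Each tropical root is a break point of the lower envelope of the lines y = a_i + i · x (there are 4 lines, with slopes 0, 1, ..., 3). Only the lines that attain the minimum somewhere contribute to roots; other lines are dominated. Here the surviving (envelope) indices are i = 3, i = 2, i = 1, i = 0.
Intersections between consecutive envelope lines give the roots: for adjacent envelope indices i < j the intersection is x = (a_i − a_j) / (j − i). Reading off the sorted break points: {-6, 1, 8}.
Verification: at each break x_0, at least two indices attain the minimum of min_i(a_i + i · x_0).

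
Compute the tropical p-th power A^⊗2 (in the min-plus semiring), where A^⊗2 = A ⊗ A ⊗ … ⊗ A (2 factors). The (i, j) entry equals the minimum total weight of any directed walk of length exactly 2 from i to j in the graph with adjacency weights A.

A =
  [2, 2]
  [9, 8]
A^⊗2 =
  [4, 4]
  [11, 11]

Each entry (A^⊗2)_ij equals the minimum over all length-2 walks i = v_0 → v_1 → … → v_2 = j of Σ_t A[v_t][v_{t+1}]. For example, for (i, j) = (0, 1) we minimise over 2 possible intermediate vertex sequences; the minimum is 4, attained along the walk 0 → 0 → 1.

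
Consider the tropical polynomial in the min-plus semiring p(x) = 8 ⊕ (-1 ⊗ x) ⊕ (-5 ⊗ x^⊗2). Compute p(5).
p(5) = 4

A tropical monomial a ⊗ x^⊗i evaluates to a + i · x. Evaluating each term at x = 5:
  Term 0 contributes 8 + 0 · 5 = 8
  Term 1 contributes -1 + 1 · 5 = 4
  Term 2 contributes -5 + 2 · 5 = 5
p(5) = ⊕ of these = min[8, 4, 5] = 4.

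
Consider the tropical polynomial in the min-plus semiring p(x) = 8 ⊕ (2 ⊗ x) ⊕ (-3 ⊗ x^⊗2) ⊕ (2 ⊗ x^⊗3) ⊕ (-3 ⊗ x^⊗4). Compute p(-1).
p(-1) = -7

A tropical monomial a ⊗ x^⊗i evaluates to a + i · x. Evaluating each term at x = -1:
  Term 0 contributes 8 + 0 · -1 = 8
  Term 1 contributes 2 + 1 · -1 = 1
  Term 2 contributes -3 + 2 · -1 = -5
  Term 3 contributes 2 + 3 · -1 = -1
  Term 4 contributes -3 + 4 · -1 = -7
p(-1) = ⊕ of these = min[8, 1, -5, -1, -7] = -7.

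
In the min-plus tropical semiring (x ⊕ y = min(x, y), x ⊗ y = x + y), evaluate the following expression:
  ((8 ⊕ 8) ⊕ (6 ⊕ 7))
((8 ⊕ 8) ⊕ (6 ⊕ 7)) = 6

Expand innermost to outermost. Recall ⊕ takes the minimum of its arguments and ⊗ takes their sum. Working out the expression ((8 ⊕ 8) ⊕ (6 ⊕ 7)) gives 6.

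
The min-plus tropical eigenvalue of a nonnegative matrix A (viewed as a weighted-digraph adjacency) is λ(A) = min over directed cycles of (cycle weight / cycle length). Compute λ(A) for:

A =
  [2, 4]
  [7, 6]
λ(A) = 2

Enumerate directed cycles and compute their means (weight / length). Sample:
  cycle 0 → 0: weight = 2, length = 1, mean = 2/1 ≈ 2.000
  cycle 1 → 1: weight = 6, length = 1, mean = 6/1 ≈ 6.000
  cycle 0 → 1 → 0: weight = 11, length = 2, mean = 11/2 ≈ 5.500
  cycle 1 → 0 → 1: weight = 11, length = 2, mean = 11/2 ≈ 5.500
Minimum mean = 2.000, attained e.g. along the cycle 0 → 0 with weight 2 and length 1. So λ(A) = 2/1 = 2.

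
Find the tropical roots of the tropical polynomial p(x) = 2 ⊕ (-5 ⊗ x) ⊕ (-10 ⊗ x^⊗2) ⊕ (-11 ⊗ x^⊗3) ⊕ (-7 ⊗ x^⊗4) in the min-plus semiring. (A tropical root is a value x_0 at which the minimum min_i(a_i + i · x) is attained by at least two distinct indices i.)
Roots: {-4, 1, 5, 7}

Each tropical root is a break point of the lower envelope of the lines y = a_i + i · x (there are 5 lines, with slopes 0, 1, ..., 4). Only the lines that attain the minimum somewhere contribute to roots; other lines are dominated. Here the surviving (envelope) indices are i = 4, i = 3, i = 2, i = 1, i = 0.
Intersections between consecutive envelope lines give the roots: for adjacent envelope indices i < j the intersection is x = (a_i − a_j) / (j − i). Reading off the sorted break points: {-4, 1, 5, 7}.
Verification: at each break x_0, at least two indices attain the minimum of min_i(a_i + i · x_0).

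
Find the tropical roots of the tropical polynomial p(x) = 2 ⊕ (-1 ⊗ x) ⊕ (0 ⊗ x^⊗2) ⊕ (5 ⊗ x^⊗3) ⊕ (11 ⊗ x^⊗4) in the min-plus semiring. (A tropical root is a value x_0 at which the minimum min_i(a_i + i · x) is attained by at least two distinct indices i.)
Roots: {-6, -5, -1, 3}

Each tropical root is a break point of the lower envelope of the lines y = a_i + i · x (there are 5 lines, with slopes 0, 1, ..., 4). Only the lines that attain the minimum somewhere contribute to roots; other lines are dominated. Here the surviving (envelope) indices are i = 4, i = 3, i = 2, i = 1, i = 0.
Intersections between consecutive envelope lines give the roots: for adjacent envelope indices i < j the intersection is x = (a_i − a_j) / (j − i). Reading off the sorted break points: {-6, -5, -1, 3}.
Verification: at each break x_0, at least two indices attain the minimum of min_i(a_i + i · x_0).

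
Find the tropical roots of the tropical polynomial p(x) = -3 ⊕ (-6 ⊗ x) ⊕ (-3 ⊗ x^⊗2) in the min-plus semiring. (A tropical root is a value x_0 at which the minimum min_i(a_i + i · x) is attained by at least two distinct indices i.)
Roots: {-3, 3}

Each tropical root is a break point of the lower envelope of the lines y = a_i + i · x (there are 3 lines, with slopes 0, 1, ..., 2). Only the lines that attain the minimum somewhere contribute to roots; other lines are dominated. Here the surviving (envelope) indices are i = 2, i = 1, i = 0.
Intersections between consecutive envelope lines give the roots: for adjacent envelope indices i < j the intersection is x = (a_i − a_j) / (j − i). Reading off the sorted break points: {-3, 3}.
Verification: at each break x_0, at least two indices attain the minimum of min_i(a_i + i · x_0).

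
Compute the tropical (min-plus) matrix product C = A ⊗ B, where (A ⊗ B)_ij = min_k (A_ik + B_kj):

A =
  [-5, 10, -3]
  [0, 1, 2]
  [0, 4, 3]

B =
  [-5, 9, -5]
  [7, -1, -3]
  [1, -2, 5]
A ⊗ B =
  [-10, -5, -10]
  [-5, 0, -5]
  [-5, 1, -5]

Apply the min-plus product entry-by-entry:
  C[0][0] = min over k of (A[0][0] + B[0][0] = -5 + -5 = -10, A[0][1] + B[1][0] = 10 + 7 = 17, A[0][2] + B[2][0] = -3 + 1 = -2) = -10 (attained at k = 0)
  C[0][1] = min over k of (A[0][0] + B[0][1] = -5 + 9 = 4, A[0][1] + B[1][1] = 10 + -1 = 9, A[0][2] + B[2][1] = -3 + -2 = -5) = -5 (attained at k = 2)
  C[0][2] = min over k of (A[0][0] + B[0][2] = -5 + -5 = -10, A[0][1] + B[1][2] = 10 + -3 = 7, A[0][2] + B[2][2] = -3 + 5 = 2) = -10 (attained at k = 0)
  C[1][0] = min over k of (A[1][0] + B[0][0] = 0 + -5 = -5, A[1][1] + B[1][0] = 1 + 7 = 8, A[1][2] + B[2][0] = 2 + 1 = 3) = -5 (attained at k = 0)
  C[1][1] = min over k of (A[1][0] + B[0][1] = 0 + 9 = 9, A[1][1] + B[1][1] = 1 + -1 = 0, A[1][2] + B[2][1] = 2 + -2 = 0) = 0 (attained at k = 1)
  C[1][2] = min over k of (A[1][0] + B[0][2] = 0 + -5 = -5, A[1][1] + B[1][2] = 1 + -3 = -2, A[1][2] + B[2][2] = 2 + 5 = 7) = -5 (attained at k = 0)
  C[2][0] = min over k of (A[2][0] + B[0][0] = 0 + -5 = -5, A[2][1] + B[1][0] = 4 + 7 = 11, A[2][2] + B[2][0] = 3 + 1 = 4) = -5 (attained at k = 0)
  C[2][1] = min over k of (A[2][0] + B[0][1] = 0 + 9 = 9, A[2][1] + B[1][1] = 4 + -1 = 3, A[2][2] + B[2][1] = 3 + -2 = 1) = 1 (attained at k = 2)
  C[2][2] = min over k of (A[2][0] + B[0][2] = 0 + -5 = -5, A[2][1] + B[1][2] = 4 + -3 = 1, A[2][2] + B[2][2] = 3 + 5 = 8) = -5 (attained at k = 0)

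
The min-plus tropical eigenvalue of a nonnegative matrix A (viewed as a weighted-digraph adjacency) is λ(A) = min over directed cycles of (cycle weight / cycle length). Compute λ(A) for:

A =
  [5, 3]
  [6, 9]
λ(A) = 9/2

Enumerate directed cycles and compute their means (weight / length). Sample:
  cycle 0 → 0: weight = 5, length = 1, mean = 5/1 ≈ 5.000
  cycle 1 → 1: weight = 9, length = 1, mean = 9/1 ≈ 9.000
  cycle 0 → 1 → 0: weight = 9, length = 2, mean = 9/2 ≈ 4.500
  cycle 1 → 0 → 1: weight = 9, length = 2, mean = 9/2 ≈ 4.500
Minimum mean = 4.500, attained e.g. along the cycle 0 → 1 → 0 with weight 9 and length 2. So λ(A) = 9/2 = 9/2.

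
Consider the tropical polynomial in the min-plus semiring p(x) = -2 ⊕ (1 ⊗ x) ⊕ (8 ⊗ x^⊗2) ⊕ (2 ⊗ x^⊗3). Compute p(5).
p(5) = -2

A tropical monomial a ⊗ x^⊗i evaluates to a + i · x. Evaluating each term at x = 5:
  Term 0 contributes -2 + 0 · 5 = -2
  Term 1 contributes 1 + 1 · 5 = 6
  Term 2 contributes 8 + 2 · 5 = 18
  Term 3 contributes 2 + 3 · 5 = 17
p(5) = ⊕ of these = min[-2, 6, 18, 17] = -2.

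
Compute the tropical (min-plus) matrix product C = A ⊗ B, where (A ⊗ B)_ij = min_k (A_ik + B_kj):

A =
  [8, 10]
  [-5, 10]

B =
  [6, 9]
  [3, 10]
A ⊗ B =
  [13, 17]
  [1, 4]

Apply the min-plus product entry-by-entry:
  C[0][0] = min over k of (A[0][0] + B[0][0] = 8 + 6 = 14, A[0][1] + B[1][0] = 10 + 3 = 13) = 13 (attained at k = 1)
  C[0][1] = min over k of (A[0][0] + B[0][1] = 8 + 9 = 17, A[0][1] + B[1][1] = 10 + 10 = 20) = 17 (attained at k = 0)
  C[1][0] = min over k of (A[1][0] + B[0][0] = -5 + 6 = 1, A[1][1] + B[1][0] = 10 + 3 = 13) = 1 (attained at k = 0)
  C[1][1] = min over k of (A[1][0] + B[0][1] = -5 + 9 = 4, A[1][1] + B[1][1] = 10 + 10 = 20) = 4 (attained at k = 0)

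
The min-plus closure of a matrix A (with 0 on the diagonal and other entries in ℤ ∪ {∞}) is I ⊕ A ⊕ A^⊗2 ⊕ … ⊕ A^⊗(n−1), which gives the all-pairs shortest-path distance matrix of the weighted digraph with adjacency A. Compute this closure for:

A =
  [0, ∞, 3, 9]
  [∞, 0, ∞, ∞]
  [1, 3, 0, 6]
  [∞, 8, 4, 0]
Closure =
  [0, 6, 3, 9]
  [∞, 0, ∞, ∞]
  [1, 3, 0, 6]
  [5, 7, 4, 0]

This is the Floyd-Warshall all-pairs shortest-path computation. For each intermediate vertex k = 0, 1, …, 3, update dist[i][j] ← min(dist[i][j], dist[i][k] + dist[k][j]). The final matrix gives, for each (i, j), the minimum total weight of any directed path from i to j (possibly empty when i = j).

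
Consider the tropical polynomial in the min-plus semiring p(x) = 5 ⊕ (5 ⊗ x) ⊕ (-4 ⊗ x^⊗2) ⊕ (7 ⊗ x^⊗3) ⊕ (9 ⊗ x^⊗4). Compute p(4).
p(4) = 4

A tropical monomial a ⊗ x^⊗i evaluates to a + i · x. Evaluating each term at x = 4:
  Term 0 contributes 5 + 0 · 4 = 5
  Term 1 contributes 5 + 1 · 4 = 9
  Term 2 contributes -4 + 2 · 4 = 4
  Term 3 contributes 7 + 3 · 4 = 19
  Term 4 contributes 9 + 4 · 4 = 25
p(4) = ⊕ of these = min[5, 9, 4, 19, 25] = 4.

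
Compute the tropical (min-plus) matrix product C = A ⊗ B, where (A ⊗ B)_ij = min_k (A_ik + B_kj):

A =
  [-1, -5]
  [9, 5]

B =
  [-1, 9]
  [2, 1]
A ⊗ B =
  [-3, -4]
  [7, 6]

Apply the min-plus product entry-by-entry:
  C[0][0] = min over k of (A[0][0] + B[0][0] = -1 + -1 = -2, A[0][1] + B[1][0] = -5 + 2 = -3) = -3 (attained at k = 1)
  C[0][1] = min over k of (A[0][0] + B[0][1] = -1 + 9 = 8, A[0][1] + B[1][1] = -5 + 1 = -4) = -4 (attained at k = 1)
  C[1][0] = min over k of (A[1][0] + B[0][0] = 9 + -1 = 8, A[1][1] + B[1][0] = 5 + 2 = 7) = 7 (attained at k = 1)
  C[1][1] = min over k of (A[1][0] + B[0][1] = 9 + 9 = 18, A[1][1] + B[1][1] = 5 + 1 = 6) = 6 (attained at k = 1)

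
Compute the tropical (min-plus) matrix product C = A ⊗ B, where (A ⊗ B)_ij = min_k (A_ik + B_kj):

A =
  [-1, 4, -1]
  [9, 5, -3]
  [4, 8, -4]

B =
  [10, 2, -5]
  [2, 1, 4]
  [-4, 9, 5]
A ⊗ B =
  [-5, 1, -6]
  [-7, 6, 2]
  [-8, 5, -1]

Apply the min-plus product entry-by-entry:
  C[0][0] = min over k of (A[0][0] + B[0][0] = -1 + 10 = 9, A[0][1] + B[1][0] = 4 + 2 = 6, A[0][2] + B[2][0] = -1 + -4 = -5) = -5 (attained at k = 2)
  C[0][1] = min over k of (A[0][0] + B[0][1] = -1 + 2 = 1, A[0][1] + B[1][1] = 4 + 1 = 5, A[0][2] + B[2][1] = -1 + 9 = 8) = 1 (attained at k = 0)
  C[0][2] = min over k of (A[0][0] + B[0][2] = -1 + -5 = -6, A[0][1] + B[1][2] = 4 + 4 = 8, A[0][2] + B[2][2] = -1 + 5 = 4) = -6 (attained at k = 0)
  C[1][0] = min over k of (A[1][0] + B[0][0] = 9 + 10 = 19, A[1][1] + B[1][0] = 5 + 2 = 7, A[1][2] + B[2][0] = -3 + -4 = -7) = -7 (attained at k = 2)
  C[1][1] = min over k of (A[1][0] + B[0][1] = 9 + 2 = 11, A[1][1] + B[1][1] = 5 + 1 = 6, A[1][2] + B[2][1] = -3 + 9 = 6) = 6 (attained at k = 1)
  C[1][2] = min over k of (A[1][0] + B[0][2] = 9 + -5 = 4, A[1][1] + B[1][2] = 5 + 4 = 9, A[1][2] + B[2][2] = -3 + 5 = 2) = 2 (attained at k = 2)
  C[2][0] = min over k of (A[2][0] + B[0][0] = 4 + 10 = 14, A[2][1] + B[1][0] = 8 + 2 = 10, A[2][2] + B[2][0] = -4 + -4 = -8) = -8 (attained at k = 2)
  C[2][1] = min over k of (A[2][0] + B[0][1] = 4 + 2 = 6, A[2][1] + B[1][1] = 8 + 1 = 9, A[2][2] + B[2][1] = -4 + 9 = 5) = 5 (attained at k = 2)
  C[2][2] = min over k of (A[2][0] + B[0][2] = 4 + -5 = -1, A[2][1] + B[1][2] = 8 + 4 = 12, A[2][2] + B[2][2] = -4 + 5 = 1) = -1 (attained at k = 0)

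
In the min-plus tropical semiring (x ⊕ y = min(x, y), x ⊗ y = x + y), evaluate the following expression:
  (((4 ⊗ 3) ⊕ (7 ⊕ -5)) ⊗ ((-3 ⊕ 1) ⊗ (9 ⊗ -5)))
(((4 ⊗ 3) ⊕ (7 ⊕ -5)) ⊗ ((-3 ⊕ 1) ⊗ (9 ⊗ -5))) = -4

Expand innermost to outermost. Recall ⊕ takes the minimum of its arguments and ⊗ takes their sum. Working out the expression (((4 ⊗ 3) ⊕ (7 ⊕ -5)) ⊗ ((-3 ⊕ 1) ⊗ (9 ⊗ -5))) gives -4.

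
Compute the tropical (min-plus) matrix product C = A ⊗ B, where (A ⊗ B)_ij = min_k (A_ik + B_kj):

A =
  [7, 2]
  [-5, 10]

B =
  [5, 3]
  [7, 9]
A ⊗ B =
  [9, 10]
  [0, -2]

Apply the min-plus product entry-by-entry:
  C[0][0] = min over k of (A[0][0] + B[0][0] = 7 + 5 = 12, A[0][1] + B[1][0] = 2 + 7 = 9) = 9 (attained at k = 1)
  C[0][1] = min over k of (A[0][0] + B[0][1] = 7 + 3 = 10, A[0][1] + B[1][1] = 2 + 9 = 11) = 10 (attained at k = 0)
  C[1][0] = min over k of (A[1][0] + B[0][0] = -5 + 5 = 0, A[1][1] + B[1][0] = 10 + 7 = 17) = 0 (attained at k = 0)
  C[1][1] = min over k of (A[1][0] + B[0][1] = -5 + 3 = -2, A[1][1] + B[1][1] = 10 + 9 = 19) = -2 (attained at k = 0)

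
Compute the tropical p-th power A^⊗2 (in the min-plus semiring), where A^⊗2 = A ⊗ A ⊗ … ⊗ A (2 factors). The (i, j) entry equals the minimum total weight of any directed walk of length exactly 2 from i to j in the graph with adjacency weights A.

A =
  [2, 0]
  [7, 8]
A^⊗2 =
  [4, 2]
  [9, 7]

Each entry (A^⊗2)_ij equals the minimum over all length-2 walks i = v_0 → v_1 → … → v_2 = j of Σ_t A[v_t][v_{t+1}]. For example, for (i, j) = (0, 1) we minimise over 2 possible intermediate vertex sequences; the minimum is 2, attained along the walk 0 → 0 → 1.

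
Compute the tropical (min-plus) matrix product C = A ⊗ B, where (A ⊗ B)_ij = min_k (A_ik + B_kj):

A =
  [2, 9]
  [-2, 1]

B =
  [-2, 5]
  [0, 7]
A ⊗ B =
  [0, 7]
  [-4, 3]

Apply the min-plus product entry-by-entry:
  C[0][0] = min over k of (A[0][0] + B[0][0] = 2 + -2 = 0, A[0][1] + B[1][0] = 9 + 0 = 9) = 0 (attained at k = 0)
  C[0][1] = min over k of (A[0][0] + B[0][1] = 2 + 5 = 7, A[0][1] + B[1][1] = 9 + 7 = 16) = 7 (attained at k = 0)
  C[1][0] = min over k of (A[1][0] + B[0][0] = -2 + -2 = -4, A[1][1] + B[1][0] = 1 + 0 = 1) = -4 (attained at k = 0)
  C[1][1] = min over k of (A[1][0] + B[0][1] = -2 + 5 = 3, A[1][1] + B[1][1] = 1 + 7 = 8) = 3 (attained at k = 0)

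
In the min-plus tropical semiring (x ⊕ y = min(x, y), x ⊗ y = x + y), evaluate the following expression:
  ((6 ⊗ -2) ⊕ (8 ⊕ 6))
((6 ⊗ -2) ⊕ (8 ⊕ 6)) = 4

Expand innermost to outermost. Recall ⊕ takes the minimum of its arguments and ⊗ takes their sum. Working out the expression ((6 ⊗ -2) ⊕ (8 ⊕ 6)) gives 4.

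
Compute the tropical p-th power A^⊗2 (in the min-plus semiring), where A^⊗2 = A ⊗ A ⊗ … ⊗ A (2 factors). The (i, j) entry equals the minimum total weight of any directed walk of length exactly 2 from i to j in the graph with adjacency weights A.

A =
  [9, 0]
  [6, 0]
A^⊗2 =
  [6, 0]
  [6, 0]

Each entry (A^⊗2)_ij equals the minimum over all length-2 walks i = v_0 → v_1 → … → v_2 = j of Σ_t A[v_t][v_{t+1}]. For example, for (i, j) = (0, 1) we minimise over 2 possible intermediate vertex sequences; the minimum is 0, attained along the walk 0 → 1 → 1.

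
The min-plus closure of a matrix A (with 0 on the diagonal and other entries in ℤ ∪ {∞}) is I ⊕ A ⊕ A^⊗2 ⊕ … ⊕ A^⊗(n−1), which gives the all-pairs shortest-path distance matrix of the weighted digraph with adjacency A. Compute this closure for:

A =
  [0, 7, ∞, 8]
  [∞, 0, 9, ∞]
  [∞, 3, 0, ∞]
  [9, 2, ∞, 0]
Closure =
  [0, 7, 16, 8]
  [∞, 0, 9, ∞]
  [∞, 3, 0, ∞]
  [9, 2, 11, 0]

This is the Floyd-Warshall all-pairs shortest-path computation. For each intermediate vertex k = 0, 1, …, 3, update dist[i][j] ← min(dist[i][j], dist[i][k] + dist[k][j]). The final matrix gives, for each (i, j), the minimum total weight of any directed path from i to j (possibly empty when i = j).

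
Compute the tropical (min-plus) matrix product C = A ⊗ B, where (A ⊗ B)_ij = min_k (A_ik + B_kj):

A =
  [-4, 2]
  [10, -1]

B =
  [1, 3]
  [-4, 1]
A ⊗ B =
  [-3, -1]
  [-5, 0]

Apply the min-plus product entry-by-entry:
  C[0][0] = min over k of (A[0][0] + B[0][0] = -4 + 1 = -3, A[0][1] + B[1][0] = 2 + -4 = -2) = -3 (attained at k = 0)
  C[0][1] = min over k of (A[0][0] + B[0][1] = -4 + 3 = -1, A[0][1] + B[1][1] = 2 + 1 = 3) = -1 (attained at k = 0)
  C[1][0] = min over k of (A[1][0] + B[0][0] = 10 + 1 = 11, A[1][1] + B[1][0] = -1 + -4 = -5) = -5 (attained at k = 1)
  C[1][1] = min over k of (A[1][0] + B[0][1] = 10 + 3 = 13, A[1][1] + B[1][1] = -1 + 1 = 0) = 0 (attained at k = 1)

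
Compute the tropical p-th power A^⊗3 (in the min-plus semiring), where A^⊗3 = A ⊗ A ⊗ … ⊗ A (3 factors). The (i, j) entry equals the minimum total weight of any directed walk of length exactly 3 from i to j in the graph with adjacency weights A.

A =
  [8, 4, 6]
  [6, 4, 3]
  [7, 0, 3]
A^⊗3 =
  [12, 7, 9]
  [9, 6, 6]
  [9, 3, 6]

Each entry (A^⊗3)_ij equals the minimum over all length-3 walks i = v_0 → v_1 → … → v_3 = j of Σ_t A[v_t][v_{t+1}]. For example, for (i, j) = (0, 2) we minimise over 9 possible intermediate vertex sequences; the minimum is 9, attained along the walk 0 → 2 → 1 → 2.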